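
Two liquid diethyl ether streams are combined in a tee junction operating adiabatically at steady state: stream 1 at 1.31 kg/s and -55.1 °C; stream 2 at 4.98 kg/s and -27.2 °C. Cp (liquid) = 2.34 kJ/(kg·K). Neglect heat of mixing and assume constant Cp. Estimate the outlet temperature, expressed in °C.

Adiabatic, steady state ⇒ Σ ṁᵢCp,ᵢ(T_out − Tᵢ) = 0
T_out = Σ ṁᵢCp,ᵢTᵢ / Σ ṁᵢCp,ᵢ
      = -485.87 / 14.719 = -33.011 °C

T_out = -33.0 °C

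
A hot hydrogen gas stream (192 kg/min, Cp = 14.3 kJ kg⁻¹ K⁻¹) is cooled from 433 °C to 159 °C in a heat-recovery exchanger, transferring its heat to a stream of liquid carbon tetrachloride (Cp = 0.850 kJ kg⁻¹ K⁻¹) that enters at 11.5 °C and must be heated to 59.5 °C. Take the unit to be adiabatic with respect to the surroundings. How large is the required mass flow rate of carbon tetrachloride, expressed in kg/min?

Heat released by hot stream: Q = 192 × 14.3 × (433 − 159) = 752290 kJ/min
Energy balance on cold side (adiabatic exchanger): Q = ṁ_c·Cp_c·(T_c,out − T_c,in)
ṁ_c = 752290 / [0.850 × (59.5 − 11.5)] = 18439 kg/min

ṁ_c = 18400 kg/min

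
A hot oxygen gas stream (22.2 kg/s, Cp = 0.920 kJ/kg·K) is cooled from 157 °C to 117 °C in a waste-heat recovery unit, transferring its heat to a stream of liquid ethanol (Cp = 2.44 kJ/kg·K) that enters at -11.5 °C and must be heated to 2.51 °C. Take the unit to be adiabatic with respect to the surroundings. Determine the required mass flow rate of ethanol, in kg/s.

ṁ_c = 23.9 kg/s

Heat released by hot stream: Q = 22.2 × 0.920 × (157 − 117) = 816.96 kJ/s
Energy balance on cold side (adiabatic exchanger): Q = ṁ_c·Cp_c·(T_c,out − T_c,in)
ṁ_c = 816.96 / [2.44 × (2.51 − -11.5)] = 23.899 kg/s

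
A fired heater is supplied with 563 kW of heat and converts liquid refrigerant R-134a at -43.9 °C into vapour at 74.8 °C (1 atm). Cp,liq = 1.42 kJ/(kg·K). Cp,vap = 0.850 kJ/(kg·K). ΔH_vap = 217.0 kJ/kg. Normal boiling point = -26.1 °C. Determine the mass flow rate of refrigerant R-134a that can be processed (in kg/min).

Δh = 1.42×(-26.1−-43.9) + 217.0 + 0.850×(74.8−-26.1) = 328.04 kJ/kg
Q = 563 kW = 563 kJ/s = 33780 kJ/min
ṁ = Q/Δh = 33780 / 328.04 = 102.97 kg/min

ṁ = 103 kg/min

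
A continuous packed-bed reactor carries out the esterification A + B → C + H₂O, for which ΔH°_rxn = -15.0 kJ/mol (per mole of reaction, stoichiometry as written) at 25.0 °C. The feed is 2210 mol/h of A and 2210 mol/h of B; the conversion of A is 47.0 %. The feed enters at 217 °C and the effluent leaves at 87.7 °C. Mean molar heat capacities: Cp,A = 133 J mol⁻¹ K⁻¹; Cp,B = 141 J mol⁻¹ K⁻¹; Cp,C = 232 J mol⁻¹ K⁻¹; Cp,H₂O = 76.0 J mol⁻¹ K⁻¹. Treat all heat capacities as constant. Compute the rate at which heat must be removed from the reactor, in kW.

Q_out = 25.5 kW

Extent of reaction ξ = 0.470 × 2210 = 1038.7 mol/h
Reaction term: ξ·ΔH°_rxn = 1038.7 × -15.0 = -15580 kJ/h
Sensible, feed 217→25 °C: -116260 kJ/h
Outlet flows (mol/h): A 1171.3, B 1171.3, C 1038.7, H₂O 1038.7
Sensible, products 25→87.7 °C: 40182 kJ/h
Q = ΔH = -91663 kJ/h = -25.462 kW
Heat removed = 25.462 kW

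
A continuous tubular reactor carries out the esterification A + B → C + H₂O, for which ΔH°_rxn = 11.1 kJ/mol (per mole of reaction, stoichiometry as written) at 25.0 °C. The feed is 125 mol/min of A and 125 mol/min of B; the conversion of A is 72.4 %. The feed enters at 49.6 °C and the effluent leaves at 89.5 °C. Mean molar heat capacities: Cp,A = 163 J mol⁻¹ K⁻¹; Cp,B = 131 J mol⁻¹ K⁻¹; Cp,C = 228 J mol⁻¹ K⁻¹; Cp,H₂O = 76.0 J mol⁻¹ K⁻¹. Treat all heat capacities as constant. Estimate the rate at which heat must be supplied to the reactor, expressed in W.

Extent of reaction ξ = 0.724 × 125 = 90.5 mol/min
Reaction term: ξ·ΔH°_rxn = 90.5 × 11.1 = 1004.5 kJ/min
Sensible, feed 49.6→25 °C: -904.05 kJ/min
Outlet flows (mol/min): A 34.5, B 34.5, C 90.5, H₂O 90.5
Sensible, products 25→89.5 °C: 2428.7 kJ/min
Q = ΔH = 2529.2 kJ/min = 42.154 kW
Heat supplied = 42154 W

Q_in = 42200 W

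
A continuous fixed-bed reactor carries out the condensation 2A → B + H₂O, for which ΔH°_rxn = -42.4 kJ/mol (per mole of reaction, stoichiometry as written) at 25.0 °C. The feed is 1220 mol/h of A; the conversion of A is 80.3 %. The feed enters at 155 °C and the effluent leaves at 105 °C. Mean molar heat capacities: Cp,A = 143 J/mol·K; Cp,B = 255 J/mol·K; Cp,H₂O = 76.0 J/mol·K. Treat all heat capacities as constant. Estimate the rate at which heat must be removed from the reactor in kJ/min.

Extent of reaction ξ = 0.803 × 1220 / 2 = 489.83 mol/h
Reaction term: ξ·ΔH°_rxn = 489.83 × -42.4 = -20769 kJ/h
Sensible, feed 155→25 °C: -22680 kJ/h
Outlet flows (mol/h): A 240.34, B 489.83, H₂O 489.83
Sensible, products 25→105 °C: 15720 kJ/h
Q = ΔH = -27728 kJ/h = -7.7023 kW
Heat removed = 462.14 kJ/min

Q_out = 462 kJ/min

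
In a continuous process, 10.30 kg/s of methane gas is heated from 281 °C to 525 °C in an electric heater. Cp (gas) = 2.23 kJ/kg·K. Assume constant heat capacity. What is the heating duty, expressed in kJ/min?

Q = ṁ·Cp·ΔT = 10.30 × 2.23 × (525 − 281) = 5604.4 kJ/s
Heating duty = 336270 kJ/min

Q = 336000 kJ/min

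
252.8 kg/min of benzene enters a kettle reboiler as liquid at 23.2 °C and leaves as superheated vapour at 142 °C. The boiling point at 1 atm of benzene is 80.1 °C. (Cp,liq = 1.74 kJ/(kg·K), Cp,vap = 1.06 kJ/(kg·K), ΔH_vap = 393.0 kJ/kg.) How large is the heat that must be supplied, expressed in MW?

Q = 2.35 MW

liquid 23.2→80.1 °C: 99.006 kJ/kg
vaporisation at 80.1 °C: 393 kJ/kg
vapour 80.1→142 °C: 65.614 kJ/kg
Δh = 99.006 + 393 + 65.614 = 557.62 kJ/kg
Q = ṁ·Δh = 252.8 kg/min × 557.62 kJ/kg = 140970 kJ/min
|Q| = 2349.4 kW = 2.3494 MW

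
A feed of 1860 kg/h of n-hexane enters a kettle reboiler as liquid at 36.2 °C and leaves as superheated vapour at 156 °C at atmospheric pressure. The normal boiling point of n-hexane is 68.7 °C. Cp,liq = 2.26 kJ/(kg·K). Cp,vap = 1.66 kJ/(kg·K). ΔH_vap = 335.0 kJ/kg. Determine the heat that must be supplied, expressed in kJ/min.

Q = 17200 kJ/min

liquid 36.2→68.7 °C: 73.45 kJ/kg
vaporisation at 68.7 °C: 335 kJ/kg
vapour 68.7→156 °C: 144.92 kJ/kg
Δh = 73.45 + 335 + 144.92 = 553.37 kJ/kg
Q = ṁ·Δh = 1860 kg/h × 553.37 kJ/kg = 1.0293e+06 kJ/h
|Q| = 285.91 kW = 17154 kJ/min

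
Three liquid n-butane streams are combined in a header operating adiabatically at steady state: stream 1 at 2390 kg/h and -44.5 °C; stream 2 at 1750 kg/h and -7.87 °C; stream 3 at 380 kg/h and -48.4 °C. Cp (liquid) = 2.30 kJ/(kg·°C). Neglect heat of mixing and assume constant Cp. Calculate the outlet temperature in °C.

T_out = -30.6 °C

Energy balance with Q = 0: Σ ṁᵢCp,ᵢ(T_out − Tᵢ) = 0
T_out = Σ ṁᵢCp,ᵢTᵢ / Σ ṁᵢCp,ᵢ
      = -318590 / 10396 = -30.646 °C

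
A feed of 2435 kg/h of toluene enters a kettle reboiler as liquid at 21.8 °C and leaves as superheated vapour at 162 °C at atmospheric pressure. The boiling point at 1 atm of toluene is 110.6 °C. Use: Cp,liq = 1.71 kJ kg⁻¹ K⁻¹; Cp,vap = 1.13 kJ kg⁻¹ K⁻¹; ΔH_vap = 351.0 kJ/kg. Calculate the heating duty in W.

Q = 379000 W

liquid 21.8→110.6 °C: 151.85 kJ/kg
vaporisation at 110.6 °C: 351 kJ/kg
vapour 110.6→162 °C: 58.082 kJ/kg
Δh = 151.85 + 351 + 58.082 = 560.93 kJ/kg
Q = ṁ·Δh = 2435 kg/h × 560.93 kJ/kg = 1.3659e+06 kJ/h
|Q| = 379.41 kW = 379410 W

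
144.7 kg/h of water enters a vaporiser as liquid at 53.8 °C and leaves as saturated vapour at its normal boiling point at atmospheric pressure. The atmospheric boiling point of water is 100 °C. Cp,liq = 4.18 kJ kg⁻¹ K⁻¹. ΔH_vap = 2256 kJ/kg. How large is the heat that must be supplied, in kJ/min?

liquid 53.8→100 °C: 193.12 kJ/kg
vaporisation at 100 °C: 2256 kJ/kg
Δh = 193.12 + 2256 = 2449.1 kJ/kg
Q = ṁ·Δh = 144.7 kg/h × 2449.1 kJ/kg = 354390 kJ/h
|Q| = 98.441 kW = 5906.5 kJ/min

Q = 5910 kJ/min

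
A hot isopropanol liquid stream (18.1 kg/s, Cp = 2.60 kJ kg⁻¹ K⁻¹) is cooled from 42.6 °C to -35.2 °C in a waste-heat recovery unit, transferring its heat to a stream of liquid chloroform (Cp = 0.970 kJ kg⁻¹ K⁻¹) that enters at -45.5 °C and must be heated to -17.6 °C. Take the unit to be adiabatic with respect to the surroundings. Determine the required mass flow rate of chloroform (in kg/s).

Heat released by hot stream: Q = 18.1 × 2.60 × (42.6 − -35.2) = 3661.3 kJ/s
Energy balance on cold side (adiabatic exchanger): Q = ṁ_c·Cp_c·(T_c,out − T_c,in)
ṁ_c = 3661.3 / [0.970 × (-17.6 − -45.5)] = 135.29 kg/s

ṁ_c = 135 kg/s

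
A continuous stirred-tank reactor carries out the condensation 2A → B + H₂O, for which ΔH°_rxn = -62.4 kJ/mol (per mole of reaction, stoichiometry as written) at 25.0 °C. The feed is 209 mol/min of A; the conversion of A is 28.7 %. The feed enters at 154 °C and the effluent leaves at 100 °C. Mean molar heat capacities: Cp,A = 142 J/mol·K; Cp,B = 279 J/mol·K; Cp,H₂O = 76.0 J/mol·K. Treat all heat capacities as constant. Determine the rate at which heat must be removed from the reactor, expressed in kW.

Q_out = 55.2 kW

Extent of reaction ξ = 0.287 × 209 / 2 = 29.991 mol/min
Reaction term: ξ·ΔH°_rxn = 29.991 × -62.4 = -1871.5 kJ/min
Sensible, feed 154→25 °C: -3828.5 kJ/min
Outlet flows (mol/min): A 149.02, B 29.991, H₂O 29.991
Sensible, products 25→100 °C: 2385.6 kJ/min
Q = ΔH = -3314.4 kJ/min = -55.24 kW
Heat removed = 55.24 kW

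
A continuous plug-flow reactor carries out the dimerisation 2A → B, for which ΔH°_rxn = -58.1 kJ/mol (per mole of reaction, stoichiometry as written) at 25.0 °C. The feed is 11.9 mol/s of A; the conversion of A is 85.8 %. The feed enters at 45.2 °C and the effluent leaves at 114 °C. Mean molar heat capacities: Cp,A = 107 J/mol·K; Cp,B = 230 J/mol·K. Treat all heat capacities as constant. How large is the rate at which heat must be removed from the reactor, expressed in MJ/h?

Extent of reaction ξ = 0.858 × 11.9 / 2 = 5.1051 mol/s
Reaction term: ξ·ΔH°_rxn = 5.1051 × -58.1 = -296.61 kJ/s
Sensible, feed 45.2→25 °C: -25.721 kJ/s
Outlet flows (mol/s): A 1.6898, B 5.1051
Sensible, products 25→114 °C: 120.59 kJ/s
Q = ΔH = -201.73 kJ/s = -201.73 kW
Heat removed = 726.24 MJ/h

Q_out = 726 MJ/h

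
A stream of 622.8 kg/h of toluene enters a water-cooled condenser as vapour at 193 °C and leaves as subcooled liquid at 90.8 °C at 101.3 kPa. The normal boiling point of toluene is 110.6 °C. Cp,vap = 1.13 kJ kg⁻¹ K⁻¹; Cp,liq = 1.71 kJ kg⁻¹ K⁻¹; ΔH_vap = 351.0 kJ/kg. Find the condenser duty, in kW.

Q_c = 82.7 kW

vapour 193→110.6 °C: -93.112 kJ/kg
condensation at 110.6 °C: -351 kJ/kg
liquid 110.6→90.8 °C: -33.858 kJ/kg
Δh = -93.112 + -351 + -33.858 = -477.97 kJ/kg
Q = ṁ·Δh = 622.8 kg/h × -477.97 kJ/kg = -297680 kJ/h
|Q| = 82.689 kW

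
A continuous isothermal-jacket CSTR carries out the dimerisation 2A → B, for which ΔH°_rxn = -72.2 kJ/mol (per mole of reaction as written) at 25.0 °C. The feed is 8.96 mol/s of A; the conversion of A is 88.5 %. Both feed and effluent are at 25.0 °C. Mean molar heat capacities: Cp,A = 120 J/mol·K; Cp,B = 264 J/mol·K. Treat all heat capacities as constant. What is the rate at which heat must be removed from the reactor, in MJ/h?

Extent of reaction ξ = 0.885 × 8.96 / 2 = 3.9648 mol/s
Reaction term: ξ·ΔH°_rxn = 3.9648 × -72.2 = -286.26 kJ/s
Q = ΔH = -286.26 kJ/s = -286.26 kW
Heat removed = 1030.5 MJ/h

Q_out = 1030 MJ/h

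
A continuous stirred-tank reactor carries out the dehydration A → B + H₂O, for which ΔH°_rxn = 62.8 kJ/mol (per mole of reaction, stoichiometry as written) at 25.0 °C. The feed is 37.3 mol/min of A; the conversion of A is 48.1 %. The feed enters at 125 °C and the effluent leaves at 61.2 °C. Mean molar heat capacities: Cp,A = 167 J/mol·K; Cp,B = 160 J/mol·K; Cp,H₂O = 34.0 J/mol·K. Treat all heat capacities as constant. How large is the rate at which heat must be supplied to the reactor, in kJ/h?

Q_in = 44800 kJ/h

Extent of reaction ξ = 0.481 × 37.3 = 17.941 mol/min
Reaction term: ξ·ΔH°_rxn = 17.941 × 62.8 = 1126.7 kJ/min
Sensible, feed 125→25 °C: -622.91 kJ/min
Outlet flows (mol/min): A 19.359, B 17.941, H₂O 17.941
Sensible, products 25→61.2 °C: 243.03 kJ/min
Q = ΔH = 746.83 kJ/min = 12.447 kW
Heat supplied = 44810 kJ/h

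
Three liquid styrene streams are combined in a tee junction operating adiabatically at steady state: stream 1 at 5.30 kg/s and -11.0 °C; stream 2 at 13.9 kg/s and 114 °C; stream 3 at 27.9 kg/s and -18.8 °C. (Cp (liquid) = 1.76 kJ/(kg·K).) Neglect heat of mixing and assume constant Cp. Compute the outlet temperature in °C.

T_out = 21.3 °C

No heat crosses the boundary, so H_out = H_in.
Σ ṁᵢCp,ᵢTᵢ = 5.30×1.76×-11.0 + 13.9×1.76×114 + 27.9×1.76×-18.8 = 1763.1
Σ ṁᵢCp,ᵢ = 5.30×1.76 + 13.9×1.76 + 27.9×1.76 = 82.896
T_out = 1763.1 / 82.896 = 21.269 °C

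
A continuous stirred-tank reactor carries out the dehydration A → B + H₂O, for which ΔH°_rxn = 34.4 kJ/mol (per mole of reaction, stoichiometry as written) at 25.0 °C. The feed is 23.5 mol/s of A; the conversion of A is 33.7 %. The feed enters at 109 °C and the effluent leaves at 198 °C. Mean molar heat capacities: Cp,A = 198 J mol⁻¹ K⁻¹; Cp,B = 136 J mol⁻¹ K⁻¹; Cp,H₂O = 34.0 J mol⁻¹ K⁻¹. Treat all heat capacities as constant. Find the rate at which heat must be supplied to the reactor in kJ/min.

Q_in = 38900 kJ/min

Extent of reaction ξ = 0.337 × 23.5 = 7.9195 mol/s
Reaction term: ξ·ΔH°_rxn = 7.9195 × 34.4 = 272.43 kJ/s
Sensible, feed 109→25 °C: -390.85 kJ/s
Outlet flows (mol/s): A 15.581, B 7.9195, H₂O 7.9195
Sensible, products 25→198 °C: 766.61 kJ/s
Q = ΔH = 648.19 kJ/s = 648.19 kW
Heat supplied = 38891 kJ/min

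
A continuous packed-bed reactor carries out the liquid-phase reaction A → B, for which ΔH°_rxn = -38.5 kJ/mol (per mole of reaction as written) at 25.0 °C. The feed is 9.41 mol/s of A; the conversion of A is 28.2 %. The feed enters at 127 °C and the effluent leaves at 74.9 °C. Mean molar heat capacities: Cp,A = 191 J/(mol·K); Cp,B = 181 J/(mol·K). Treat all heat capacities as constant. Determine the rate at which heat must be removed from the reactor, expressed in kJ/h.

Extent of reaction ξ = 0.282 × 9.41 = 2.6536 mol/s
Reaction term: ξ·ΔH°_rxn = 2.6536 × -38.5 = -102.16 kJ/s
Sensible, feed 127→25 °C: -183.33 kJ/s
Outlet flows (mol/s): A 6.7564, B 2.6536
Sensible, products 25→74.9 °C: 88.362 kJ/s
Q = ΔH = -197.13 kJ/s = -197.13 kW
Heat removed = 709660 kJ/h

Q_out = 710000 kJ/h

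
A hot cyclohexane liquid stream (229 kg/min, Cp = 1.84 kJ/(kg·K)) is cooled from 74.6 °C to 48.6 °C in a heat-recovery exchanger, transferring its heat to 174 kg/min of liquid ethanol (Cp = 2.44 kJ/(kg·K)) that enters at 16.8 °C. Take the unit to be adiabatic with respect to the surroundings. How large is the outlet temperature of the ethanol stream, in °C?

T_c,out = 42.6 °C

Heat released by hot stream: Q = 229 × 1.84 × (74.6 − 48.6) = 10955 kJ/min
Energy balance on cold side (adiabatic exchanger): Q = ṁ_c·Cp_c·(T_c,out − T_c,in)
T_c,out = 16.8 + 10955/(174 × 2.44) = 42.604 °C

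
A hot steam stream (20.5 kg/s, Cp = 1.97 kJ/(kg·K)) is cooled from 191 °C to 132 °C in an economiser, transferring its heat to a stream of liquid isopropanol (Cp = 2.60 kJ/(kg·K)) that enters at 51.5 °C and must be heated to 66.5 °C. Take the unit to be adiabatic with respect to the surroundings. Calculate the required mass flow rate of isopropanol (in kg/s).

Heat released by hot stream: Q = 20.5 × 1.97 × (191 − 132) = 2382.7 kJ/s
Energy balance on cold side (adiabatic exchanger): Q = ṁ_c·Cp_c·(T_c,out − T_c,in)
ṁ_c = 2382.7 / [2.60 × (66.5 − 51.5)] = 61.095 kg/s

ṁ_c = 61.1 kg/s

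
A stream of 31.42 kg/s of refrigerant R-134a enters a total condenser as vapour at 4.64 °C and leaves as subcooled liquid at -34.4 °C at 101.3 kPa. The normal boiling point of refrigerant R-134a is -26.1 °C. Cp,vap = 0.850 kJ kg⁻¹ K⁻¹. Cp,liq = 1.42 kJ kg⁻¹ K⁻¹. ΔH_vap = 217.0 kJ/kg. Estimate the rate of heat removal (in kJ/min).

vapour 4.64→-26.1 °C: -26.129 kJ/kg
condensation at -26.1 °C: -217 kJ/kg
liquid -26.1→-34.4 °C: -11.786 kJ/kg
Δh = -26.129 + -217 + -11.786 = -254.91 kJ/kg
Q = ṁ·Δh = 31.42 kg/s × -254.91 kJ/kg = -8009.4 kJ/s
|Q| = 8009.4 kW = 480570 kJ/min

Q_c = 481000 kJ/min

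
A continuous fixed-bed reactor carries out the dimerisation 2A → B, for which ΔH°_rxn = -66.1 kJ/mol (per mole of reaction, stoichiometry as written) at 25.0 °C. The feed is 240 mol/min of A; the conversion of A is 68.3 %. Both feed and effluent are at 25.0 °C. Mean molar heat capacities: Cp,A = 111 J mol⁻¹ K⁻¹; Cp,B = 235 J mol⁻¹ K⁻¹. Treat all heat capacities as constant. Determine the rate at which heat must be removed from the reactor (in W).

Q_out = 90300 W

Extent of reaction ξ = 0.683 × 240 / 2 = 81.96 mol/min
Reaction term: ξ·ΔH°_rxn = 81.96 × -66.1 = -5417.6 kJ/min
Q = ΔH = -5417.6 kJ/min = -90.293 kW
Heat removed = 90293 W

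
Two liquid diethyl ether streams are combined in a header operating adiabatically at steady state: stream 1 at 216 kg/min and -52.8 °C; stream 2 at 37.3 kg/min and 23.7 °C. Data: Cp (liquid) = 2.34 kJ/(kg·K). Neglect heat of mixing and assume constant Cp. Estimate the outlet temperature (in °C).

T_out = -41.5 °C

Adiabatic, steady state ⇒ Σ ṁᵢCp,ᵢ(T_out − Tᵢ) = 0
T_out = Σ ṁᵢCp,ᵢTᵢ / Σ ṁᵢCp,ᵢ
      = -24619 / 592.72 = -41.535 °C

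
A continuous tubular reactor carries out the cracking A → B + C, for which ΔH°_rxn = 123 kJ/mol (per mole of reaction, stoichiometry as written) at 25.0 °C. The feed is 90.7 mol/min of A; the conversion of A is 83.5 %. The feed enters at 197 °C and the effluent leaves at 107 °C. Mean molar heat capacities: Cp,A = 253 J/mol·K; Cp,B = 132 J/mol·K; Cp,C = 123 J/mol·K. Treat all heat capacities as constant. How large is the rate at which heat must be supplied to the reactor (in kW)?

Q_in = 121 kW

Extent of reaction ξ = 0.835 × 90.7 = 75.734 mol/min
Reaction term: ξ·ΔH°_rxn = 75.734 × 123 = 9315.3 kJ/min
Sensible, feed 197→25 °C: -3946.9 kJ/min
Outlet flows (mol/min): A 14.966, B 75.734, C 75.734
Sensible, products 25→107 °C: 1894.1 kJ/min
Q = ΔH = 7262.5 kJ/min = 121.04 kW
Heat supplied = 121.04 kW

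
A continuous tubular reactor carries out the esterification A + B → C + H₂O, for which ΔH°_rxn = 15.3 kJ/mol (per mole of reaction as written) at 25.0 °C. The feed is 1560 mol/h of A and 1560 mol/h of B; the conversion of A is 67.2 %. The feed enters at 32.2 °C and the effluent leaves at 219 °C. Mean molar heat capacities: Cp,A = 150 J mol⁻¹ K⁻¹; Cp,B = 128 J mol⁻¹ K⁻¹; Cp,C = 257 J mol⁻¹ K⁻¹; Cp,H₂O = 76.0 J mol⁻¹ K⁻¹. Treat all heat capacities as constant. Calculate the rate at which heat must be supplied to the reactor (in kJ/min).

Extent of reaction ξ = 0.672 × 1560 = 1048.3 mol/h
Reaction term: ξ·ΔH°_rxn = 1048.3 × 15.3 = 16039 kJ/h
Sensible, feed 32.2→25 °C: -3122.5 kJ/h
Outlet flows (mol/h): A 511.68, B 511.68, C 1048.3, H₂O 1048.3
Sensible, products 25→219 °C: 95319 kJ/h
Q = ΔH = 108240 kJ/h = 30.066 kW
Heat supplied = 1803.9 kJ/min

Q_in = 1800 kJ/min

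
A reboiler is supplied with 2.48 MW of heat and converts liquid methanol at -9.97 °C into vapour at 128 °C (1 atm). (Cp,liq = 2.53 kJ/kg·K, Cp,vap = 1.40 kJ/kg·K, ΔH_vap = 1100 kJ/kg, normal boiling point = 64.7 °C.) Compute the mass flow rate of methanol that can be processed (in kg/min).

Δh = 2.53×(64.7−-9.97) + 1100 + 1.40×(128−64.7) = 1377.5 kJ/kg
Q = 2.48 MW = 2480 kJ/s = 148800 kJ/min
ṁ = Q/Δh = 148800 / 1377.5 = 108.02 kg/min

ṁ = 108 kg/min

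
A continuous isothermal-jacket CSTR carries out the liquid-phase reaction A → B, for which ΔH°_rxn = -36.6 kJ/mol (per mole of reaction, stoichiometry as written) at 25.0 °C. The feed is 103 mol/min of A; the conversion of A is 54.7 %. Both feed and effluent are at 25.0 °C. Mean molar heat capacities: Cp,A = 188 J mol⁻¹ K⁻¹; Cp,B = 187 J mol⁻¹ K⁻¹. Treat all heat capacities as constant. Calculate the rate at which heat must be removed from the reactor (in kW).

Q_out = 34.4 kW

Extent of reaction ξ = 0.547 × 103 = 56.341 mol/min
Reaction term: ξ·ΔH°_rxn = 56.341 × -36.6 = -2062.1 kJ/min
Q = ΔH = -2062.1 kJ/min = -34.368 kW
Heat removed = 34.368 kW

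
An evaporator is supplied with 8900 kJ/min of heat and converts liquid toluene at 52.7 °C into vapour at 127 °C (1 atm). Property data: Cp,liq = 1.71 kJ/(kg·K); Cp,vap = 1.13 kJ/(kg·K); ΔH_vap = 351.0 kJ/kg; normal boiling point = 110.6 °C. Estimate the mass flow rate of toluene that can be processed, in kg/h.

Δh = 1.71×(110.6−52.7) + 351.0 + 1.13×(127−110.6) = 468.54 kJ/kg
Q = 8900 kJ/min = 148.33 kJ/s = 534000 kJ/h
ṁ = Q/Δh = 534000 / 468.54 = 1139.7 kg/h

ṁ = 1140 kg/h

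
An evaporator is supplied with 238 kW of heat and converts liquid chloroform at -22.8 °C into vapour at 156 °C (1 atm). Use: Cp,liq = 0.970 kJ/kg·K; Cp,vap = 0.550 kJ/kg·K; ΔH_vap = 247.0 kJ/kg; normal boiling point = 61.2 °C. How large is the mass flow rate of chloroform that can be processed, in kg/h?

Δh = 0.970×(61.2−-22.8) + 247.0 + 0.550×(156−61.2) = 380.62 kJ/kg
Q = 238 kW = 238 kJ/s = 856800 kJ/h
ṁ = Q/Δh = 856800 / 380.62 = 2251.1 kg/h

ṁ = 2250 kg/h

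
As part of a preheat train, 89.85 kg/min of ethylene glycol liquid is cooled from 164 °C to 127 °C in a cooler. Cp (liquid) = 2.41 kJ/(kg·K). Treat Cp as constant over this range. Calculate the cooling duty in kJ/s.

Q_c = 134 kJ/s

Q = ṁ·Cp·ΔT = 89.85 × 2.41 × (127 − 164) = -8011.9 kJ/min
Converting: 8011.9 / 60 s = 133.53 kW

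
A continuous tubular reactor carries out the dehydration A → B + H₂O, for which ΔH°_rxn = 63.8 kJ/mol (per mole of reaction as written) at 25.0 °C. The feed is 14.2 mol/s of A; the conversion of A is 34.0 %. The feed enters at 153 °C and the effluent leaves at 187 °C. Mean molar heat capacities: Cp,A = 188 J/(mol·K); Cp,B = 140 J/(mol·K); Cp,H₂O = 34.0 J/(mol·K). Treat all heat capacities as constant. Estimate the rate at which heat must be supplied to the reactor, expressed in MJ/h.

Q_in = 1400 MJ/h

Extent of reaction ξ = 0.340 × 14.2 = 4.828 mol/s
Reaction term: ξ·ΔH°_rxn = 4.828 × 63.8 = 308.03 kJ/s
Sensible, feed 153→25 °C: -341.71 kJ/s
Outlet flows (mol/s): A 9.372, B 4.828, H₂O 4.828
Sensible, products 25→187 °C: 421.53 kJ/s
Q = ΔH = 387.84 kJ/s = 387.84 kW
Heat supplied = 1396.2 MJ/h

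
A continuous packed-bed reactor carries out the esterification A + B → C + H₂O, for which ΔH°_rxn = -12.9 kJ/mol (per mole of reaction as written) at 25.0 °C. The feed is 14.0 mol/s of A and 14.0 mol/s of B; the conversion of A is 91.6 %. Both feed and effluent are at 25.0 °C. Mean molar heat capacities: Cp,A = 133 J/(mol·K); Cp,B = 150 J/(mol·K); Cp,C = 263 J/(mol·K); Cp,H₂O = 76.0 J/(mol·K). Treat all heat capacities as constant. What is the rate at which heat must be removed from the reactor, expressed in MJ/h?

Q_out = 596 MJ/h

Extent of reaction ξ = 0.916 × 14.0 = 12.824 mol/s
Reaction term: ξ·ΔH°_rxn = 12.824 × -12.9 = -165.43 kJ/s
Q = ΔH = -165.43 kJ/s = -165.43 kW
Heat removed = 595.55 MJ/h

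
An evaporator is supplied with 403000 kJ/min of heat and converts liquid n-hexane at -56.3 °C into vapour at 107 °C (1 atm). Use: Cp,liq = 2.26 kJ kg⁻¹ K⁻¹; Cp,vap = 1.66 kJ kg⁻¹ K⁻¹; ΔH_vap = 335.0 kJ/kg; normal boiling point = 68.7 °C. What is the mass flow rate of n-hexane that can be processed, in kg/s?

ṁ = 9.86 kg/s

Δh = 2.26×(68.7−-56.3) + 335.0 + 1.66×(107−68.7) = 681.08 kJ/kg
Q = 403000 kJ/min = 6716.7 kJ/s = 6716.7 kJ/s
ṁ = Q/Δh = 6716.7 / 681.08 = 9.8618 kg/s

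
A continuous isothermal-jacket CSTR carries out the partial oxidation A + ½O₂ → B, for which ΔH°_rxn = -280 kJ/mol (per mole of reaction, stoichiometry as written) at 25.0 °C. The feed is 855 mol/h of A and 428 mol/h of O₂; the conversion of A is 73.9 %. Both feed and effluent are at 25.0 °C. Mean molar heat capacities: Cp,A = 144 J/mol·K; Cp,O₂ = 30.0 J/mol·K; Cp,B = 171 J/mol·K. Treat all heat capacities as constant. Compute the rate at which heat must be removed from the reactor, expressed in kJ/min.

Extent of reaction ξ = 0.739 × 855 = 631.85 mol/h
Reaction term: ξ·ΔH°_rxn = 631.85 × -280 = -176920 kJ/h
Q = ΔH = -176920 kJ/h = -49.144 kW
Heat removed = 2948.6 kJ/min

Q_out = 2950 kJ/min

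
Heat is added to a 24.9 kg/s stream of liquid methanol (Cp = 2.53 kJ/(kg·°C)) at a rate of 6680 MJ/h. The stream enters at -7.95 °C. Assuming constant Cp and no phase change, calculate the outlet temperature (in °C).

T_out = 21.5 °C

Q = 6680 MJ/h = 1855.6 kJ/s
ΔT = Q/(ṁ·Cp) = 1855.6/(24.9×2.53) = 29.455 K
T_out = -7.95 + 29.455 = 21.505 °C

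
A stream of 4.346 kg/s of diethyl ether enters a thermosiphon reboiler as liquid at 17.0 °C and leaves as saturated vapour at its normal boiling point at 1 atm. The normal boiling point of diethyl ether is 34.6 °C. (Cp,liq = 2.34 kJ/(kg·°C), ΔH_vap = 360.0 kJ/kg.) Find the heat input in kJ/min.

Q = 105000 kJ/min

liquid 17.0→34.6 °C: 41.184 kJ/kg
vaporisation at 34.6 °C: 360 kJ/kg
Δh = 41.184 + 360 = 401.18 kJ/kg
Q = ṁ·Δh = 4.346 kg/s × 401.18 kJ/kg = 1743.5 kJ/s
|Q| = 1743.5 kW = 104610 kJ/min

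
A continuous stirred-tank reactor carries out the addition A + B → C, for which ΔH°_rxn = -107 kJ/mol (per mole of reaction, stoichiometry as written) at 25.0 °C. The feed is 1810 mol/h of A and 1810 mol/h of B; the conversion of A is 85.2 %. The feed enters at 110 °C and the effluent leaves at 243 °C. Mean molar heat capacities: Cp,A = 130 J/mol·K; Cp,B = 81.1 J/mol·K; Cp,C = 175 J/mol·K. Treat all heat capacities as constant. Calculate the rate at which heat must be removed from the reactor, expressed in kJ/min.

Extent of reaction ξ = 0.852 × 1810 = 1542.1 mol/h
Reaction term: ξ·ΔH°_rxn = 1542.1 × -107 = -165010 kJ/h
Sensible, feed 110→25 °C: -32478 kJ/h
Outlet flows (mol/h): A 267.88, B 267.88, C 1542.1
Sensible, products 25→243 °C: 71160 kJ/h
Q = ΔH = -126320 kJ/h = -35.09 kW
Heat removed = 2105.4 kJ/min

Q_out = 2110 kJ/min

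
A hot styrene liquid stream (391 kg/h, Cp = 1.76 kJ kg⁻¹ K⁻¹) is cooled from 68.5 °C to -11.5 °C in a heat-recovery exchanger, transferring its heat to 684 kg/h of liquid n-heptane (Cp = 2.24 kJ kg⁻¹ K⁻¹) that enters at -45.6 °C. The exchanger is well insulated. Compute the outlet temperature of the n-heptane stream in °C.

Heat released by hot stream: Q = 391 × 1.76 × (68.5 − -11.5) = 55053 kJ/h
Energy balance on cold side (adiabatic exchanger): Q = ṁ_c·Cp_c·(T_c,out − T_c,in)
T_c,out = -45.6 + 55053/(684 × 2.24) = -9.6685 °C

T_c,out = -9.67 °C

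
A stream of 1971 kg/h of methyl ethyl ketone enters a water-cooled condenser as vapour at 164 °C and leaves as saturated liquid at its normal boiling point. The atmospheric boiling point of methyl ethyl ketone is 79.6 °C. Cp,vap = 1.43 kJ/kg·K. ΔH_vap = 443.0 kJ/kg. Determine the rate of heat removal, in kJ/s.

Q_c = 309 kJ/s

vapour 164→79.6 °C: -120.69 kJ/kg
condensation at 79.6 °C: -443 kJ/kg
Δh = -120.69 + -443 = -563.69 kJ/kg
Q = ṁ·Δh = 1971 kg/h × -563.69 kJ/kg = -1.111e+06 kJ/h
|Q| = 308.62 kW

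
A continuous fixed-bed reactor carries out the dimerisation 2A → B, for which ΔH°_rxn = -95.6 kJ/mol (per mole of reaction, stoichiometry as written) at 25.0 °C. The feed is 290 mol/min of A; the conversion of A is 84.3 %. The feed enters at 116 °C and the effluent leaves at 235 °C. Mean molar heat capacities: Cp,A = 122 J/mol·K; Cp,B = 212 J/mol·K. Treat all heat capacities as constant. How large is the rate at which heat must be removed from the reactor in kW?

Q_out = 138 kW

Extent of reaction ξ = 0.843 × 290 / 2 = 122.23 mol/min
Reaction term: ξ·ΔH°_rxn = 122.23 × -95.6 = -11686 kJ/min
Sensible, feed 116→25 °C: -3219.6 kJ/min
Outlet flows (mol/min): A 45.53, B 122.23
Sensible, products 25→235 °C: 6608.4 kJ/min
Q = ΔH = -8296.9 kJ/min = -138.28 kW
Heat removed = 138.28 kW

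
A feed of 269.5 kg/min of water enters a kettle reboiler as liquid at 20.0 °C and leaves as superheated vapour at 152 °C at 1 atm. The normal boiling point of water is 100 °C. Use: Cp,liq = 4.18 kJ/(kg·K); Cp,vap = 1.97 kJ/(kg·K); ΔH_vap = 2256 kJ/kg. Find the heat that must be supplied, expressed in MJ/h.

liquid 20.0→100 °C: 334.4 kJ/kg
vaporisation at 100 °C: 2256 kJ/kg
vapour 100→152 °C: 102.44 kJ/kg
Δh = 334.4 + 2256 + 102.44 = 2692.8 kJ/kg
Q = ṁ·Δh = 269.5 kg/min × 2692.8 kJ/kg = 725720 kJ/min
|Q| = 12095 kW = 43543 MJ/h

Q = 43500 MJ/h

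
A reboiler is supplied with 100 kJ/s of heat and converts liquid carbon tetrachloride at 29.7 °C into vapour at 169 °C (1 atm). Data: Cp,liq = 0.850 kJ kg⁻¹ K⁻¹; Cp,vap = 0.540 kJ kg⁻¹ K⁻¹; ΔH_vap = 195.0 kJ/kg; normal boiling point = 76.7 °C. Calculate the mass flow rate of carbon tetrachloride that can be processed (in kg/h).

ṁ = 1260 kg/h

Δh = 0.850×(76.7−29.7) + 195.0 + 0.540×(169−76.7) = 284.79 kJ/kg
Q = 100 kJ/s = 100 kJ/s = 360000 kJ/h
ṁ = Q/Δh = 360000 / 284.79 = 1264.1 kg/h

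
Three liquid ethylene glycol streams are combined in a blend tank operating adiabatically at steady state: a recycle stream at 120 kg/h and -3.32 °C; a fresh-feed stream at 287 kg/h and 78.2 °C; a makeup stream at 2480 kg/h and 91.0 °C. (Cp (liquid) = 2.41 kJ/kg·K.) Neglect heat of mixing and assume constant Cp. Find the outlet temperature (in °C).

No heat crosses the boundary, so H_out = H_in.
Σ ṁᵢCp,ᵢTᵢ = 120×2.41×-3.32 + 287×2.41×78.2 + 2480×2.41×91.0 = 597020
Σ ṁᵢCp,ᵢ = 120×2.41 + 287×2.41 + 2480×2.41 = 6957.7
T_out = 597020 / 6957.7 = 85.807 °C

T_out = 85.8 °C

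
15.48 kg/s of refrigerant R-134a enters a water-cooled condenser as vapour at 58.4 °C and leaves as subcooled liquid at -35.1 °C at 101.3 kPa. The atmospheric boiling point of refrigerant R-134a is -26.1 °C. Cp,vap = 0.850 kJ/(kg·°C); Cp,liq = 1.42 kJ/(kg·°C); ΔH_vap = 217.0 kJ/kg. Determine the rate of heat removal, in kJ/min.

vapour 58.4→-26.1 °C: -71.825 kJ/kg
condensation at -26.1 °C: -217 kJ/kg
liquid -26.1→-35.1 °C: -12.78 kJ/kg
Δh = -71.825 + -217 + -12.78 = -301.61 kJ/kg
Q = ṁ·Δh = 15.48 kg/s × -301.61 kJ/kg = -4668.8 kJ/s
|Q| = 4668.8 kW = 280130 kJ/min

Q_c = 280000 kJ/min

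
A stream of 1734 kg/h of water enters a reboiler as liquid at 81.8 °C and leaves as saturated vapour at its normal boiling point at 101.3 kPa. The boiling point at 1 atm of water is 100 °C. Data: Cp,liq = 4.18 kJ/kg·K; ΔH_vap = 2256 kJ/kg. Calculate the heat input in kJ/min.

Q = 67400 kJ/min

liquid 81.8→100 °C: 76.076 kJ/kg
vaporisation at 100 °C: 2256 kJ/kg
Δh = 76.076 + 2256 = 2332.1 kJ/kg
Q = ṁ·Δh = 1734 kg/h × 2332.1 kJ/kg = 4.0438e+06 kJ/h
|Q| = 1123.3 kW = 67397 kJ/min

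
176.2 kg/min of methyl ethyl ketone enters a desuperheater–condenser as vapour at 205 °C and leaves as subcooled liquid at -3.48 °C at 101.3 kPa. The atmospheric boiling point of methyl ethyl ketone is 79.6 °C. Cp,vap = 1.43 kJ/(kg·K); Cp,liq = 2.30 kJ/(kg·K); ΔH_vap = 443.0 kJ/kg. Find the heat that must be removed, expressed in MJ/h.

vapour 205→79.6 °C: -179.32 kJ/kg
condensation at 79.6 °C: -443 kJ/kg
liquid 79.6→-3.48 °C: -191.08 kJ/kg
Δh = -179.32 + -443 + -191.08 = -813.41 kJ/kg
Q = ṁ·Δh = 176.2 kg/min × -813.41 kJ/kg = -143320 kJ/min
|Q| = 2388.7 kW = 8599.3 MJ/h

Q_c = 8600 MJ/h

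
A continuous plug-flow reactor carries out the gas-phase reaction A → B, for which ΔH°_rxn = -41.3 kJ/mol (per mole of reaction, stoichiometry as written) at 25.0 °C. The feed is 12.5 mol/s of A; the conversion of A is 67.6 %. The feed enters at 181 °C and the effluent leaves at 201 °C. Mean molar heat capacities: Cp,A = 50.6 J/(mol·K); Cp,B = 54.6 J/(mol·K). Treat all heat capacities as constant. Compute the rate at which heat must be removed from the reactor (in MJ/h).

Extent of reaction ξ = 0.676 × 12.5 = 8.45 mol/s
Reaction term: ξ·ΔH°_rxn = 8.45 × -41.3 = -348.99 kJ/s
Sensible, feed 181→25 °C: -98.67 kJ/s
Outlet flows (mol/s): A 4.05, B 8.45
Sensible, products 25→201 °C: 117.27 kJ/s
Q = ΔH = -330.39 kJ/s = -330.39 kW
Heat removed = 1189.4 MJ/h

Q_out = 1190 MJ/h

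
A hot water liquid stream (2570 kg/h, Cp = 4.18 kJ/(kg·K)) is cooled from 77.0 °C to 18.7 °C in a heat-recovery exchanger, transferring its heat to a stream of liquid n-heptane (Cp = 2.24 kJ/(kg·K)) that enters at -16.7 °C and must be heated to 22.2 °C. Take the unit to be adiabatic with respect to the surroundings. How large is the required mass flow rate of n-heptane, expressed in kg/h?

Heat released by hot stream: Q = 2570 × 4.18 × (77.0 − 18.7) = 626290 kJ/h
Energy balance on cold side (adiabatic exchanger): Q = ṁ_c·Cp_c·(T_c,out − T_c,in)
ṁ_c = 626290 / [2.24 × (22.2 − -16.7)] = 7187.5 kg/h

ṁ_c = 7190 kg/h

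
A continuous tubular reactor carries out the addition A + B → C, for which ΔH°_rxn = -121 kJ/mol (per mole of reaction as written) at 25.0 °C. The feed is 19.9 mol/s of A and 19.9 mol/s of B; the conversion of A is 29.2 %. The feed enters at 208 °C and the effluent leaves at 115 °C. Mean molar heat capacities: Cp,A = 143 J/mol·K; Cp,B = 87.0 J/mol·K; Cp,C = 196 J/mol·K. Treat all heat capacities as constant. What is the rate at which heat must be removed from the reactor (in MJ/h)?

Q_out = 4130 MJ/h

Extent of reaction ξ = 0.292 × 19.9 = 5.8108 mol/s
Reaction term: ξ·ΔH°_rxn = 5.8108 × -121 = -703.11 kJ/s
Sensible, feed 208→25 °C: -837.59 kJ/s
Outlet flows (mol/s): A 14.089, B 14.089, C 5.8108
Sensible, products 25→115 °C: 394.15 kJ/s
Q = ΔH = -1146.5 kJ/s = -1146.5 kW
Heat removed = 4127.6 MJ/h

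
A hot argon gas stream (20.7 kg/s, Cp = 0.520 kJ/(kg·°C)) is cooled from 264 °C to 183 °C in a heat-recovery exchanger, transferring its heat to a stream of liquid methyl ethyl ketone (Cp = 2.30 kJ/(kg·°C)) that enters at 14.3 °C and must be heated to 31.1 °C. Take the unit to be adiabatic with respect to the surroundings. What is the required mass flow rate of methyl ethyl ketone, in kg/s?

Heat released by hot stream: Q = 20.7 × 0.520 × (264 − 183) = 871.88 kJ/s
Energy balance on cold side (adiabatic exchanger): Q = ṁ_c·Cp_c·(T_c,out − T_c,in)
ṁ_c = 871.88 / [2.30 × (31.1 − 14.3)] = 22.564 kg/s

ṁ_c = 22.6 kg/s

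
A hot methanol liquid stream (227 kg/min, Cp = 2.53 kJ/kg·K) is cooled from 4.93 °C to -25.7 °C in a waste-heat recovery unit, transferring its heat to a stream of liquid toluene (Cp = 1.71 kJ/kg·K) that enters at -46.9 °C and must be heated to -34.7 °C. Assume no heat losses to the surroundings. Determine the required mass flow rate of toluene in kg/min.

ṁ_c = 843 kg/min

Heat released by hot stream: Q = 227 × 2.53 × (4.93 − -25.7) = 17591 kJ/min
Energy balance on cold side (adiabatic exchanger): Q = ṁ_c·Cp_c·(T_c,out − T_c,in)
ṁ_c = 17591 / [1.71 × (-34.7 − -46.9)] = 843.21 kg/min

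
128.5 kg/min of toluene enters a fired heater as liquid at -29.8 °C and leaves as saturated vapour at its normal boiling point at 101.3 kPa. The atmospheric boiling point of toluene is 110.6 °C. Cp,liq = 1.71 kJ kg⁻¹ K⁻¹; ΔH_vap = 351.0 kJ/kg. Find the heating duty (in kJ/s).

Q = 1270 kJ/s

liquid -29.8→110.6 °C: 240.08 kJ/kg
vaporisation at 110.6 °C: 351 kJ/kg
Δh = 240.08 + 351 = 591.08 kJ/kg
Q = ṁ·Δh = 128.5 kg/min × 591.08 kJ/kg = 75954 kJ/min
|Q| = 1265.9 kW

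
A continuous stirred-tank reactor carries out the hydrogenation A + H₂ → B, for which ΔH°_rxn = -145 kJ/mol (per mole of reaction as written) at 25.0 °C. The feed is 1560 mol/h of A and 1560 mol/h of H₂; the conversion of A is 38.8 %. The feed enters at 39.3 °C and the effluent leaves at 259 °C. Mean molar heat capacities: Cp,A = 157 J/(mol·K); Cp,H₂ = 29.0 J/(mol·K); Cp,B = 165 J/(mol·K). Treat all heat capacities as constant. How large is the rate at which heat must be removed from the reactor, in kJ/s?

Extent of reaction ξ = 0.388 × 1560 = 605.28 mol/h
Reaction term: ξ·ΔH°_rxn = 605.28 × -145 = -87766 kJ/h
Sensible, feed 39.3→25 °C: -4149.3 kJ/h
Outlet flows (mol/h): A 954.72, H₂ 954.72, B 605.28
Sensible, products 25→259 °C: 64923 kJ/h
Q = ΔH = -26992 kJ/h = -7.4977 kW
Heat removed = 7.4977 kJ/s

Q_out = 7.50 kJ/s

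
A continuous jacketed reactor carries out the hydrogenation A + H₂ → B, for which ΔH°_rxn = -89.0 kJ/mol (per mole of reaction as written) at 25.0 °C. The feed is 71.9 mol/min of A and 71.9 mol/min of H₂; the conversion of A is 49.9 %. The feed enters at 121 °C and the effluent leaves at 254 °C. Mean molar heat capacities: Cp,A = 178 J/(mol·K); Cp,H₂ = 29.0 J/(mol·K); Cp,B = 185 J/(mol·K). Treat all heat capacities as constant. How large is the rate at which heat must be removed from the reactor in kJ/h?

Q_out = 83700 kJ/h

Extent of reaction ξ = 0.499 × 71.9 = 35.878 mol/min
Reaction term: ξ·ΔH°_rxn = 35.878 × -89.0 = -3193.2 kJ/min
Sensible, feed 121→25 °C: -1428.8 kJ/min
Outlet flows (mol/min): A 36.022, H₂ 36.022, B 35.878
Sensible, products 25→254 °C: 3227.5 kJ/min
Q = ΔH = -1394.4 kJ/min = -23.24 kW
Heat removed = 83666 kJ/h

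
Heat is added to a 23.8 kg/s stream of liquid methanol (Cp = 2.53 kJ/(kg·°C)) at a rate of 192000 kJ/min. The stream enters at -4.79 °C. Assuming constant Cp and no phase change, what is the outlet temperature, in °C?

Q = 192000 kJ/min = 3200 kJ/s
ΔT = Q/(ṁ·Cp) = 3200/(23.8×2.53) = 53.144 K
T_out = -4.79 + 53.144 = 48.354 °C

T_out = 48.4 °C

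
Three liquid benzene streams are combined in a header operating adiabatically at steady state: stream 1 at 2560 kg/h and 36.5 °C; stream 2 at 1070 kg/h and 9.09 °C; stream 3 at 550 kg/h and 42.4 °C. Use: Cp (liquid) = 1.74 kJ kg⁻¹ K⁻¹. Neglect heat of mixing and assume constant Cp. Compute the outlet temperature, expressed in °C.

T_out = 30.3 °C

Adiabatic, steady state ⇒ Σ ṁᵢCp,ᵢ(T_out − Tᵢ) = 0
Σ ṁᵢCp,ᵢTᵢ = 2560×1.74×36.5 + 1070×1.74×9.09 + 550×1.74×42.4 = 220090
Σ ṁᵢCp,ᵢ = 2560×1.74 + 1070×1.74 + 550×1.74 = 7273.2
T_out = 220090 / 7273.2 = 30.26 °C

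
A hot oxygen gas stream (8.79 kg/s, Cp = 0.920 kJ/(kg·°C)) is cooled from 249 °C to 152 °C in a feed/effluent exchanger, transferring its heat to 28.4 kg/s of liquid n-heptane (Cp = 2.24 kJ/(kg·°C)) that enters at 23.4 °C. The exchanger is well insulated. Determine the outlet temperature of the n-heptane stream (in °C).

Heat released by hot stream: Q = 8.79 × 0.920 × (249 − 152) = 784.42 kJ/s
Energy balance on cold side (adiabatic exchanger): Q = ṁ_c·Cp_c·(T_c,out − T_c,in)
T_c,out = 23.4 + 784.42/(28.4 × 2.24) = 35.731 °C

T_c,out = 35.7 °C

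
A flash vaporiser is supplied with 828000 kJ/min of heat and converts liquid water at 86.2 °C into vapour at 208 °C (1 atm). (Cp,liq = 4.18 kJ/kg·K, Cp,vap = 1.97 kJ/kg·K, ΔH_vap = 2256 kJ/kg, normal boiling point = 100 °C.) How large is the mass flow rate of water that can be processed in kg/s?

Δh = 4.18×(100−86.2) + 2256 + 1.97×(208−100) = 2526.4 kJ/kg
Q = 828000 kJ/min = 13800 kJ/s = 13800 kJ/s
ṁ = Q/Δh = 13800 / 2526.4 = 5.4622 kg/s

ṁ = 5.46 kg/s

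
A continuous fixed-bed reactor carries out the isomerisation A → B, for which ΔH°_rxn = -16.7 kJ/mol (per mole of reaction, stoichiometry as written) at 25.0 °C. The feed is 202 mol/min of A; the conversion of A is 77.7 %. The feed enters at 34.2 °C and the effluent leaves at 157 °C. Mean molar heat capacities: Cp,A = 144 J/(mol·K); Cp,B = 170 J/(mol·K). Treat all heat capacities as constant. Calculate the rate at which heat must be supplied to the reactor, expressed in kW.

Extent of reaction ξ = 0.777 × 202 = 156.95 mol/min
Reaction term: ξ·ΔH°_rxn = 156.95 × -16.7 = -2621.1 kJ/min
Sensible, feed 34.2→25 °C: -267.61 kJ/min
Outlet flows (mol/min): A 45.046, B 156.95
Sensible, products 25→157 °C: 4378.3 kJ/min
Q = ΔH = 1489.5 kJ/min = 24.826 kW
Heat supplied = 24.826 kW

Q_in = 24.8 kW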